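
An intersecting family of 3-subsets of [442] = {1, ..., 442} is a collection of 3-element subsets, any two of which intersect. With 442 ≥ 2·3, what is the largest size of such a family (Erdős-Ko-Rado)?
max |F| = C(441, 2) = 97020

Erdős-Ko-Rado (1961): when n ≥ 2k, max |F| = C(n−1, k−1). The bound is attained by the star {A : i ∈ A} for any fixed i ∈ [n]. Here C(442−1, 3−1) = C(441, 2) = 97020.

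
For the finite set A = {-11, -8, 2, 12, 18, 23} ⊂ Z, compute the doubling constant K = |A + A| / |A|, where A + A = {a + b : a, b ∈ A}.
K = |A + A| / |A| = 20/6 = 10/3

Enumerate A + A = {a + b : a, b ∈ A}. With |A| = 6, there are |A|^2 = 36 ordered sum pairs; collecting distinct values, A + A = {-22, -19, -16, -9, -6, 1, 4, 7, 10, 12, 14, 15, 20, 24, 25, 30, 35, 36, 41, 46}, so |A + A| = 20. Thus K = 20/6 = 10/3. For comparison, the minimum possible |A + A| over all 6-element sets is 2·6 − 1 = 11 (so min K = 11/6), attained only by arithmetic progressions.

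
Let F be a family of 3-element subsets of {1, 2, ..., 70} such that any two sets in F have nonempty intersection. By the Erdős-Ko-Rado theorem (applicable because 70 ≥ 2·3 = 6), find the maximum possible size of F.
max |F| = C(69, 2) = 2346

The Erdős-Ko-Rado theorem states: for n ≥ 2k, an intersecting family of k-subsets of an n-element set has size at most C(n − 1, k − 1), with equality for 'star' families {A ⊆ [n] : |A| = k, i ∈ A} (fix an element i). For n = 70, k = 3: C(69, 2) = 2346.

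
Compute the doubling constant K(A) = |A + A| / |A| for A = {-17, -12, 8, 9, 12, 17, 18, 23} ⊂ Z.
K = |A + A| / |A| = 32/8 = 4

Enumerate A + A = {a + b : a, b ∈ A}. With |A| = 8, there are |A|^2 = 64 ordered sum pairs; collecting distinct values, A + A = {-34, -29, -24, -9, -8, -5, -4, -3, 0, 1, 5, 6, 11, 16, 17, 18, 20, 21, 24, 25, 26, 27, 29, 30, 31, 32, 34, 35, 36, 40, 41, 46}, so |A + A| = 32. Thus K = 32/8 = 4. For comparison, the minimum possible |A + A| over all 8-element sets is 2·8 − 1 = 15 (so min K = 15/8), attained only by arithmetic progressions.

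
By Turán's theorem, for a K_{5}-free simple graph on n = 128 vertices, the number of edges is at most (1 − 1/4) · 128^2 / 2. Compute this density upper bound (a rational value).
Turán density bound = (3/4) · 128^2/2 = 6144

Turán's theorem: ex(n, K_{r+1}) is achieved by the complete r-partite Turán graph T(n, r) with parts as balanced as possible, and is at most (1 − 1/r) · n^2/2. For r = 4, n = 128: the density bound is (3/4) · 16384/2 = 6144. Since 4 ∣ 128, the Turán graph T(128, 4) has parts of equal size 32, and its edge count e(T(128, 4)) = 6144 attains the density bound exactly.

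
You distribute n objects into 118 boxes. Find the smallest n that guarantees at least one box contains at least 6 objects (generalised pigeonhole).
n = (6 − 1)·118 + 1 = 591

By the generalised pigeonhole principle, to guarantee some box contains ≥ r objects we need more than (r − 1) · k objects total. Threshold: n = (r − 1) · k + 1. With r = 6 and k = 118: n = 5 · 118 + 1 = 590 + 1 = 591. For n = 590 = 5 · 118, we can put exactly 5 objects in every box, avoiding 6 in any single one — so 591 is tight.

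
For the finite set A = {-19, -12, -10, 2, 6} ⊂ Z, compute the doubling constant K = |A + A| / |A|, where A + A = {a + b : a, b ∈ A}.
K = |A + A| / |A| = 15/5 = 3

Enumerate A + A = {a + b : a, b ∈ A}. With |A| = 5, there are |A|^2 = 25 ordered sum pairs; collecting distinct values, A + A = {-38, -31, -29, -24, -22, -20, -17, -13, -10, -8, -6, -4, 4, 8, 12}, so |A + A| = 15. Thus K = 15/5 = 3. For comparison, the minimum possible |A + A| over all 5-element sets is 2·5 − 1 = 9 (so min K = 9/5), attained only by arithmetic progressions.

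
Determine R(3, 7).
R(3, 7) = 23

Lower bound: an explicit 2-colouring of K_{22} (typically a Paley-type or other structured construction) avoids a red K_3 and a blue K_7, showing R(3, 7) > 22.
Upper bound: the simple Erdős–Szekeres recurrence only gives R(3, 7) ≤ 25; the tight bound R(3, 7) ≤ 23 requires a sharper case analysis (or computer search) of 2-colourings of K_{23}.
Hence R(3, 7) = 23.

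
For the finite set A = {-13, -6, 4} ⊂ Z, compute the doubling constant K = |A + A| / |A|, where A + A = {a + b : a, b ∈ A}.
K = |A + A| / |A| = 6/3 = 2

Enumerate A + A = {a + b : a, b ∈ A}. With |A| = 3, there are |A|^2 = 9 ordered sum pairs; collecting distinct values, A + A = {-26, -19, -12, -9, -2, 8}, so |A + A| = 6. Thus K = 6/3 = 2. For comparison, the minimum possible |A + A| over all 3-element sets is 2·3 − 1 = 5 (so min K = 5/3), attained only by arithmetic progressions.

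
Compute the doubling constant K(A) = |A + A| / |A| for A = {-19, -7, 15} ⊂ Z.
K = |A + A| / |A| = 6/3 = 2

Enumerate A + A = {a + b : a, b ∈ A}. With |A| = 3, there are |A|^2 = 9 ordered sum pairs; collecting distinct values, A + A = {-38, -26, -14, -4, 8, 30}, so |A + A| = 6. Thus K = 6/3 = 2. For comparison, the minimum possible |A + A| over all 3-element sets is 2·3 − 1 = 5 (so min K = 5/3), attained only by arithmetic progressions.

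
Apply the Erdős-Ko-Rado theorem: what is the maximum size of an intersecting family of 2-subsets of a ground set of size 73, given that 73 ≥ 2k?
max |F| = C(72, 1) = 72

Erdős-Ko-Rado (1961): when n ≥ 2k, max |F| = C(n−1, k−1). The bound is attained by the star {A : i ∈ A} for any fixed i ∈ [n]. Here C(73−1, 2−1) = C(72, 1) = 72.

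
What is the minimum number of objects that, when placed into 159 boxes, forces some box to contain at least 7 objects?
n = (7 − 1)·159 + 1 = 955

By the generalised pigeonhole principle, to guarantee some box contains ≥ r objects we need more than (r − 1) · k objects total. Threshold: n = (r − 1) · k + 1. With r = 7 and k = 159: n = 6 · 159 + 1 = 954 + 1 = 955. For n = 954 = 6 · 159, we can put exactly 6 objects in every box, avoiding 7 in any single one — so 955 is tight.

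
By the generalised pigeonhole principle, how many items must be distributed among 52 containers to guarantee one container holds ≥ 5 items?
n = (5 − 1)·52 + 1 = 209

By the generalised pigeonhole principle, to guarantee some box contains ≥ r objects we need more than (r − 1) · k objects total. Threshold: n = (r − 1) · k + 1. With r = 5 and k = 52: n = 4 · 52 + 1 = 208 + 1 = 209. For n = 208 = 4 · 52, we can put exactly 4 objects in every box, avoiding 5 in any single one — so 209 is tight.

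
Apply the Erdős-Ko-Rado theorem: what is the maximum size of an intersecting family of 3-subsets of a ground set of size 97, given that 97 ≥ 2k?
max |F| = C(96, 2) = 4560

The Erdős-Ko-Rado theorem states: for n ≥ 2k, an intersecting family of k-subsets of an n-element set has size at most C(n − 1, k − 1), with equality for 'star' families {A ⊆ [n] : |A| = k, i ∈ A} (fix an element i). For n = 97, k = 3: C(96, 2) = 4560.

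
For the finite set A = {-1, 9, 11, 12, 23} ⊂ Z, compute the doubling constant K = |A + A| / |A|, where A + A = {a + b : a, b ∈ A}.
K = |A + A| / |A| = 14/5

Enumerate A + A = {a + b : a, b ∈ A}. With |A| = 5, there are |A|^2 = 25 ordered sum pairs; collecting distinct values, A + A = {-2, 8, 10, 11, 18, 20, 21, 22, 23, 24, 32, 34, 35, 46}, so |A + A| = 14. Thus K = 14/5. For comparison, the minimum possible |A + A| over all 5-element sets is 2·5 − 1 = 9 (so min K = 9/5), attained only by arithmetic progressions.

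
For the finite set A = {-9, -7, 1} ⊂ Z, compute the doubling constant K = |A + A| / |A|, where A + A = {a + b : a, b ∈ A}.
K = |A + A| / |A| = 6/3 = 2

Enumerate A + A = {a + b : a, b ∈ A}. With |A| = 3, there are |A|^2 = 9 ordered sum pairs; collecting distinct values, A + A = {-18, -16, -14, -8, -6, 2}, so |A + A| = 6. Thus K = 6/3 = 2. For comparison, the minimum possible |A + A| over all 3-element sets is 2·3 − 1 = 5 (so min K = 5/3), attained only by arithmetic progressions.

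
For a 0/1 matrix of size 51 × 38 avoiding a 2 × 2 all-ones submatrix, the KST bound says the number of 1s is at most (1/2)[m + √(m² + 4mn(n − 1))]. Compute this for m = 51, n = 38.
z(51, 38; 2, 2) ≤ (1/2)[51 + √(51² + 4·51·38·37)] = (1/2)[51 + √289425] = 294.4912

Kővári–Sós–Turán: let r_1, ..., r_51 be the row sums and z = Σ r_i the total number of 1s. Each pair of columns can share at most one row with both entries 1 (else a 2×2 all-ones block appears), so Σ_i C(r_i, 2) ≤ C(38, 2) = 703. By convexity Σ_i C(r_i, 2) ≥ 51·C(z/51, 2) = z(z − 51)/(2·51), giving z² − 51z − 51·38·37 ≤ 0 and hence z ≤ (1/2)[51 + √(2601 + 4·71706)] = (1/2)[51 + √289425] ≈ (1/2)(51 + 537.9823) = 294.4912.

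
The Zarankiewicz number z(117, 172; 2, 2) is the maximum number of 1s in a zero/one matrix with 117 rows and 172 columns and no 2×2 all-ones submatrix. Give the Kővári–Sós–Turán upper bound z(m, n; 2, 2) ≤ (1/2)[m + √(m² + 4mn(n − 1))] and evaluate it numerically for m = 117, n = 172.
z(117, 172; 2, 2) ≤ (1/2)[117 + √(117² + 4·117·172·171)] = (1/2)[117 + √13778505] = 1914.4704

Kővári–Sós–Turán: let r_1, ..., r_117 be the row sums and z = Σ r_i the total number of 1s. Each pair of columns can share at most one row with both entries 1 (else a 2×2 all-ones block appears), so Σ_i C(r_i, 2) ≤ C(172, 2) = 14706. By convexity Σ_i C(r_i, 2) ≥ 117·C(z/117, 2) = z(z − 117)/(2·117), giving z² − 117z − 117·172·171 ≤ 0 and hence z ≤ (1/2)[117 + √(13689 + 4·3441204)] = (1/2)[117 + √13778505] ≈ (1/2)(117 + 3711.9409) = 1914.4704.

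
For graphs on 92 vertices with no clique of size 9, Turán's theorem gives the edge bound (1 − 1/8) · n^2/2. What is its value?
Turán density bound = (7/8) · 92^2/2 = 3703

Turán's theorem: ex(n, K_{r+1}) is achieved by the complete r-partite Turán graph T(n, r) with parts as balanced as possible, and is at most (1 − 1/r) · n^2/2. For r = 8, n = 92: the density bound is (7/8) · 8464/2 = 3703. The integer-valued extremum is e(T(92, 8)) = 3702, which is strictly less than the density bound 3703 since 8 ∤ 92 (the parts of T(92, 8) cannot all be equal).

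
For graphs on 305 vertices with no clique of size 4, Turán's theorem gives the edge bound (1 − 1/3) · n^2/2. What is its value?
Turán density bound = (2/3) · 305^2/2 = 93025/3 ≈ 31008.3333

Turán's theorem: ex(n, K_{r+1}) is achieved by the complete r-partite Turán graph T(n, r) with parts as balanced as possible, and is at most (1 − 1/r) · n^2/2. For r = 3, n = 305: the density bound is (2/3) · 93025/2 = 93025/3 ≈ 31008.3333. The integer-valued extremum is e(T(305, 3)) = 31008, which is strictly less than the density bound 93025/3 since 3 ∤ 305 (the parts of T(305, 3) cannot all be equal).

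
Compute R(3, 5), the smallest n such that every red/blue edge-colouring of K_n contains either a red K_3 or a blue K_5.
R(3, 5) = 14

Lower bound: an explicit 2-colouring of K_{13} (typically a Paley-type or other structured construction) avoids a red K_3 and a blue K_5, showing R(3, 5) > 13.
Upper bound: the Erdős–Szekeres recurrence R(r, t') ≤ R(r−1, t') + R(r, t'−1) yields R(3, 5) ≤ 14.
Hence R(3, 5) = 14.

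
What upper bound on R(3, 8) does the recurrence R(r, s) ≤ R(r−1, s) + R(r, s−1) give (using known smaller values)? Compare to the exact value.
R(3, 8) ≤ R(2, 8) + R(3, 7) = 8 + 23 = 31; exact value R(3, 8) = 28.

The Erdős–Szekeres recurrence R(r, s) ≤ R(r−1, s) + R(r, s−1) applied to (r, s) = (3, 8) gives
  R(3, 8) ≤ R(2, 8) + R(3, 7) = 8 + 23 = 31.
(Recall R(2, k) = k and R is symmetric.) The recurrence is not tight here (it gives 31, but the exact value is R(3, 8) = 28); the tight upper bound requires a sharper argument than the simple recurrence, combined with a lower-bound construction on K_{27}.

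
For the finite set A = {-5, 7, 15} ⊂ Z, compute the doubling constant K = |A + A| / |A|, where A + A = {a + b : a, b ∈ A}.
K = |A + A| / |A| = 6/3 = 2

Enumerate A + A = {a + b : a, b ∈ A}. With |A| = 3, there are |A|^2 = 9 ordered sum pairs; collecting distinct values, A + A = {-10, 2, 10, 14, 22, 30}, so |A + A| = 6. Thus K = 6/3 = 2. For comparison, the minimum possible |A + A| over all 3-element sets is 2·3 − 1 = 5 (so min K = 5/3), attained only by arithmetic progressions.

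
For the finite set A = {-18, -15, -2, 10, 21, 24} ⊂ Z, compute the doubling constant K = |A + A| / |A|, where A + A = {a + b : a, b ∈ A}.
K = |A + A| / |A| = 20/6 = 10/3

Enumerate A + A = {a + b : a, b ∈ A}. With |A| = 6, there are |A|^2 = 36 ordered sum pairs; collecting distinct values, A + A = {-36, -33, -30, -20, -17, -8, -5, -4, 3, 6, 8, 9, 19, 20, 22, 31, 34, 42, 45, 48}, so |A + A| = 20. Thus K = 20/6 = 10/3. For comparison, the minimum possible |A + A| over all 6-element sets is 2·6 − 1 = 11 (so min K = 11/6), attained only by arithmetic progressions.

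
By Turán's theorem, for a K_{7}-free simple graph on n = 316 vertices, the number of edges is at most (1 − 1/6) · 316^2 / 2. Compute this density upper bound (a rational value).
Turán density bound = (5/6) · 316^2/2 = 124820/3 ≈ 41606.6667

Turán's theorem: ex(n, K_{r+1}) is achieved by the complete r-partite Turán graph T(n, r) with parts as balanced as possible, and is at most (1 − 1/r) · n^2/2. For r = 6, n = 316: the density bound is (5/6) · 99856/2 = 124820/3 ≈ 41606.6667. The integer-valued extremum is e(T(316, 6)) = 41606, which is strictly less than the density bound 124820/3 since 6 ∤ 316 (the parts of T(316, 6) cannot all be equal).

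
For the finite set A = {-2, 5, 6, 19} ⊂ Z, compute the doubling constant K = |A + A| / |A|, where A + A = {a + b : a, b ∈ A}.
K = |A + A| / |A| = 10/4 = 5/2

Enumerate A + A = {a + b : a, b ∈ A}. With |A| = 4, there are |A|^2 = 16 ordered sum pairs; collecting distinct values, A + A = {-4, 3, 4, 10, 11, 12, 17, 24, 25, 38}, so |A + A| = 10. Thus K = 10/4 = 5/2. For comparison, the minimum possible |A + A| over all 4-element sets is 2·4 − 1 = 7 (so min K = 7/4), attained only by arithmetic progressions.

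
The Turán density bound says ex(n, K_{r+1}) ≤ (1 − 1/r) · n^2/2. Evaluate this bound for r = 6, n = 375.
Turán density bound = (5/6) · 375^2/2 = 234375/4 ≈ 58593.75

Turán's theorem: ex(n, K_{r+1}) is achieved by the complete r-partite Turán graph T(n, r) with parts as balanced as possible, and is at most (1 − 1/r) · n^2/2. For r = 6, n = 375: the density bound is (5/6) · 140625/2 = 234375/4 ≈ 58593.75. The integer-valued extremum is e(T(375, 6)) = 58593, which is strictly less than the density bound 234375/4 since 6 ∤ 375 (the parts of T(375, 6) cannot all be equal).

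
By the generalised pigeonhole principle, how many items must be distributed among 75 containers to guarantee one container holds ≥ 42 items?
n = (42 − 1)·75 + 1 = 3076

By the generalised pigeonhole principle, to guarantee some box contains ≥ r objects we need more than (r − 1) · k objects total. Threshold: n = (r − 1) · k + 1. With r = 42 and k = 75: n = 41 · 75 + 1 = 3075 + 1 = 3076. For n = 3075 = 41 · 75, we can put exactly 41 objects in every box, avoiding 42 in any single one — so 3076 is tight.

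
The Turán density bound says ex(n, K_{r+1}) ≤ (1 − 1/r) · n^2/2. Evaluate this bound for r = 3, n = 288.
Turán density bound = (2/3) · 288^2/2 = 27648

Turán's theorem: ex(n, K_{r+1}) is achieved by the complete r-partite Turán graph T(n, r) with parts as balanced as possible, and is at most (1 − 1/r) · n^2/2. For r = 3, n = 288: the density bound is (2/3) · 82944/2 = 27648. Since 3 ∣ 288, the Turán graph T(288, 3) has parts of equal size 96, and its edge count e(T(288, 3)) = 27648 attains the density bound exactly.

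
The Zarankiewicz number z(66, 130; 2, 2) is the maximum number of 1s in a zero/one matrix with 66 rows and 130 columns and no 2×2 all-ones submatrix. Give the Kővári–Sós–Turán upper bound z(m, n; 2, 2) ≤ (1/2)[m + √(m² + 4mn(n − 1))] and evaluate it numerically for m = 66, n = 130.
z(66, 130; 2, 2) ≤ (1/2)[66 + √(66² + 4·66·130·129)] = (1/2)[66 + √4431636] = 1085.5726

Kővári–Sós–Turán: let r_1, ..., r_66 be the row sums and z = Σ r_i the total number of 1s. Each pair of columns can share at most one row with both entries 1 (else a 2×2 all-ones block appears), so Σ_i C(r_i, 2) ≤ C(130, 2) = 8385. By convexity Σ_i C(r_i, 2) ≥ 66·C(z/66, 2) = z(z − 66)/(2·66), giving z² − 66z − 66·130·129 ≤ 0 and hence z ≤ (1/2)[66 + √(4356 + 4·1106820)] = (1/2)[66 + √4431636] ≈ (1/2)(66 + 2105.1451) = 1085.5726.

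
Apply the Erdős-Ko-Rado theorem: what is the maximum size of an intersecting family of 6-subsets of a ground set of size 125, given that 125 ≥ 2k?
max |F| = C(124, 5) = 225150024

Erdős-Ko-Rado (1961): when n ≥ 2k, max |F| = C(n−1, k−1). The bound is attained by the star {A : i ∈ A} for any fixed i ∈ [n]. Here C(125−1, 6−1) = C(124, 5) = 225150024.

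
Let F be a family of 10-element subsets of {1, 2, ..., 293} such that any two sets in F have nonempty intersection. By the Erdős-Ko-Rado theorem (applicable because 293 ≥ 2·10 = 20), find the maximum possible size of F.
max |F| = C(292, 9) = 37550200986000560

Erdős-Ko-Rado (1961): when n ≥ 2k, max |F| = C(n−1, k−1). The bound is attained by the star {A : i ∈ A} for any fixed i ∈ [n]. Here C(293−1, 10−1) = C(292, 9) = 37550200986000560.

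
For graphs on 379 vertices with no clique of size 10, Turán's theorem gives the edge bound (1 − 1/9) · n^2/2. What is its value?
Turán density bound = (8/9) · 379^2/2 = 574564/9 ≈ 63840.4444

Turán's theorem: ex(n, K_{r+1}) is achieved by the complete r-partite Turán graph T(n, r) with parts as balanced as possible, and is at most (1 − 1/r) · n^2/2. For r = 9, n = 379: the density bound is (8/9) · 143641/2 = 574564/9 ≈ 63840.4444. The integer-valued extremum is e(T(379, 9)) = 63840, which is strictly less than the density bound 574564/9 since 9 ∤ 379 (the parts of T(379, 9) cannot all be equal).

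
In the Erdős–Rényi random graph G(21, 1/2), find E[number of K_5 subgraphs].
E[# K_5] = C(21, 5) · (1/2)^C(5, 2) = 20349 / 2^10 ≈ 19.872070

For each 5-subset S of vertices (there are C(21, 5) = 20349 such S), let X_S = 1 if S induces a K_5 (all C(5, 2) = 10 edges present). Then P(X_S = 1) = (1/2)^10 = 1/1024. By linearity of expectation, E[# K_5] = C(21, 5) · (1/2)^10 = 20349 / 1024 ≈ 19.872070.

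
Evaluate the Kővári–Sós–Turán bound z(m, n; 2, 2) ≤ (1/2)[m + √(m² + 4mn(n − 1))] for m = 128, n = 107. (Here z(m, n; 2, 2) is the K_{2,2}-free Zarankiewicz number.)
z(128, 107; 2, 2) ≤ (1/2)[128 + √(128² + 4·128·107·106)] = (1/2)[128 + √5823488] = 1270.5952

Kővári–Sós–Turán: let r_1, ..., r_128 be the row sums and z = Σ r_i the total number of 1s. Each pair of columns can share at most one row with both entries 1 (else a 2×2 all-ones block appears), so Σ_i C(r_i, 2) ≤ C(107, 2) = 5671. By convexity Σ_i C(r_i, 2) ≥ 128·C(z/128, 2) = z(z − 128)/(2·128), giving z² − 128z − 128·107·106 ≤ 0 and hence z ≤ (1/2)[128 + √(16384 + 4·1451776)] = (1/2)[128 + √5823488] ≈ (1/2)(128 + 2413.1904) = 1270.5952.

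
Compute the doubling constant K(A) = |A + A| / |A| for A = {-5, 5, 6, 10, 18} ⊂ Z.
K = |A + A| / |A| = 15/5 = 3

Enumerate A + A = {a + b : a, b ∈ A}. With |A| = 5, there are |A|^2 = 25 ordered sum pairs; collecting distinct values, A + A = {-10, 0, 1, 5, 10, 11, 12, 13, 15, 16, 20, 23, 24, 28, 36}, so |A + A| = 15. Thus K = 15/5 = 3. For comparison, the minimum possible |A + A| over all 5-element sets is 2·5 − 1 = 9 (so min K = 9/5), attained only by arithmetic progressions.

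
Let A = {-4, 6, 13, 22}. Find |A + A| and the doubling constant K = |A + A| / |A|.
K = |A + A| / |A| = 10/4 = 5/2

Enumerate A + A = {a + b : a, b ∈ A}. With |A| = 4, there are |A|^2 = 16 ordered sum pairs; collecting distinct values, A + A = {-8, 2, 9, 12, 18, 19, 26, 28, 35, 44}, so |A + A| = 10. Thus K = 10/4 = 5/2. For comparison, the minimum possible |A + A| over all 4-element sets is 2·4 − 1 = 7 (so min K = 7/4), attained only by arithmetic progressions.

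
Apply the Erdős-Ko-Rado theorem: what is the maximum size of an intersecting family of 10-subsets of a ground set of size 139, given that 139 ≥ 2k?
max |F| = C(138, 9) = 38322542634090

Erdős-Ko-Rado (1961): when n ≥ 2k, max |F| = C(n−1, k−1). The bound is attained by the star {A : i ∈ A} for any fixed i ∈ [n]. Here C(139−1, 10−1) = C(138, 9) = 38322542634090.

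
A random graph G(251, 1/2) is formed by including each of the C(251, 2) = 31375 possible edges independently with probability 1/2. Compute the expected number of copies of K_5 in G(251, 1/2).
E[# K_5] = C(251, 5) · (1/2)^C(5, 2) = 7975914050 / 2^10 = 3987957025/512 ≈ 7788978.564453

For each 5-subset S of vertices (there are C(251, 5) = 7975914050 such S), let X_S = 1 if S induces a K_5 (all C(5, 2) = 10 edges present). Then P(X_S = 1) = (1/2)^10 = 1/1024. By linearity of expectation, E[# K_5] = C(251, 5) · (1/2)^10 = 7975914050 / 1024 = 3987957025/512 ≈ 7788978.564453.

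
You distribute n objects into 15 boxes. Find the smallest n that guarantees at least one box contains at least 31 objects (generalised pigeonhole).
n = (31 − 1)·15 + 1 = 451

By the generalised pigeonhole principle, to guarantee some box contains ≥ r objects we need more than (r − 1) · k objects total. Threshold: n = (r − 1) · k + 1. With r = 31 and k = 15: n = 30 · 15 + 1 = 450 + 1 = 451. For n = 450 = 30 · 15, we can put exactly 30 objects in every box, avoiding 31 in any single one — so 451 is tight.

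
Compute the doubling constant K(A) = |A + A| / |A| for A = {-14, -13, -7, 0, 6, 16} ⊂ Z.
K = |A + A| / |A| = 19/6

Enumerate A + A = {a + b : a, b ∈ A}. With |A| = 6, there are |A|^2 = 36 ordered sum pairs; collecting distinct values, A + A = {-28, -27, -26, -21, -20, -14, -13, -8, -7, -1, 0, 2, 3, 6, 9, 12, 16, 22, 32}, so |A + A| = 19. Thus K = 19/6. For comparison, the minimum possible |A + A| over all 6-element sets is 2·6 − 1 = 11 (so min K = 11/6), attained only by arithmetic progressions.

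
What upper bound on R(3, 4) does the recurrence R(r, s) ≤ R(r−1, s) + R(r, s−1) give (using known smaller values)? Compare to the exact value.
R(3, 4) ≤ R(2, 4) + R(3, 3) = 4 + 6 = 10; exact value R(3, 4) = 9.

The Erdős–Szekeres recurrence R(r, s) ≤ R(r−1, s) + R(r, s−1) applied to (r, s) = (3, 4) gives
  R(3, 4) ≤ R(2, 4) + R(3, 3) = 4 + 6 = 10.
(Recall R(2, k) = k and R is symmetric.) The recurrence is not tight here (it gives 10, but the exact value is R(3, 4) = 9); the tight upper bound requires a sharper argument than the simple recurrence, combined with a lower-bound construction on K_{8}.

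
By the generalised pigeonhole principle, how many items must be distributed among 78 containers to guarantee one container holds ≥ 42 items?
n = (42 − 1)·78 + 1 = 3199

By the generalised pigeonhole principle, to guarantee some box contains ≥ r objects we need more than (r − 1) · k objects total. Threshold: n = (r − 1) · k + 1. With r = 42 and k = 78: n = 41 · 78 + 1 = 3198 + 1 = 3199. For n = 3198 = 41 · 78, we can put exactly 41 objects in every box, avoiding 42 in any single one — so 3199 is tight.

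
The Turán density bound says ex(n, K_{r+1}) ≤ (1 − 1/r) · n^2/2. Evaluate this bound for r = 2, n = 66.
Turán density bound = (1/2) · 66^2/2 = 1089

Turán's theorem: ex(n, K_{r+1}) is achieved by the complete r-partite Turán graph T(n, r) with parts as balanced as possible, and is at most (1 − 1/r) · n^2/2. For r = 2, n = 66: the density bound is (1/2) · 4356/2 = 1089. Since 2 ∣ 66, the Turán graph T(66, 2) has parts of equal size 33, and its edge count e(T(66, 2)) = 1089 attains the density bound exactly.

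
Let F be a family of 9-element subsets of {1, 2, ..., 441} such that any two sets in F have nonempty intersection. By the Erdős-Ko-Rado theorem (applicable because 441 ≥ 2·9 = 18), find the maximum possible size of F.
max |F| = C(440, 8) = 32681771773063435

Erdős-Ko-Rado (1961): when n ≥ 2k, max |F| = C(n−1, k−1). The bound is attained by the star {A : i ∈ A} for any fixed i ∈ [n]. Here C(441−1, 9−1) = C(440, 8) = 32681771773063435.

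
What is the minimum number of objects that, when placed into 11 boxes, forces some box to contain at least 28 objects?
n = (28 − 1)·11 + 1 = 298

By the generalised pigeonhole principle, to guarantee some box contains ≥ r objects we need more than (r − 1) · k objects total. Threshold: n = (r − 1) · k + 1. With r = 28 and k = 11: n = 27 · 11 + 1 = 297 + 1 = 298. For n = 297 = 27 · 11, we can put exactly 27 objects in every box, avoiding 28 in any single one — so 298 is tight.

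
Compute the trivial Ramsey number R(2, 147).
R(2, 147) = 147

R(2, k) = k for all k ≥ 2: in a 2-colouring of K_k, either some edge is red (a red K_2) or all edges are blue (a blue K_k). And K_{146} coloured all-blue has no blue K_147, so R(2, 147) > 146. Hence R(2, 147) = 147.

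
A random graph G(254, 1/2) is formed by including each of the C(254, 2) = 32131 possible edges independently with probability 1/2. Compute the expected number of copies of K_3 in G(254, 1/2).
E[# K_3] = C(254, 3) · (1/2)^C(3, 2) = 2699004 / 2^3 = 674751/2 = 337375.5

For each 3-subset S of vertices (there are C(254, 3) = 2699004 such S), let X_S = 1 if S induces a K_3 (all C(3, 2) = 3 edges present). Then P(X_S = 1) = (1/2)^3 = 1/8. By linearity of expectation, E[# K_3] = C(254, 3) · (1/2)^3 = 2699004 / 8 = 674751/2 = 337375.5.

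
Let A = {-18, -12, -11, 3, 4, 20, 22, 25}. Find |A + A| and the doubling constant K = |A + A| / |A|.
K = |A + A| / |A| = 33/8

Enumerate A + A = {a + b : a, b ∈ A}. With |A| = 8, there are |A|^2 = 64 ordered sum pairs; collecting distinct values, A + A = {-36, -30, -29, -24, -23, -22, -15, -14, -9, -8, -7, 2, 4, 6, 7, 8, 9, 10, 11, 13, 14, 23, 24, 25, 26, 28, 29, 40, 42, 44, 45, 47, 50}, so |A + A| = 33. Thus K = 33/8. For comparison, the minimum possible |A + A| over all 8-element sets is 2·8 − 1 = 15 (so min K = 15/8), attained only by arithmetic progressions.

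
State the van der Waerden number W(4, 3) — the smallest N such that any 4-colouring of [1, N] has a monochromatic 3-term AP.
W(4, 3) = 76

W(4, 3) = 76. The lower bound W(4, 3) > 75 comes from an explicit good 4-colouring of [1, 75]; the upper bound W(4, 3) ≤ 76 was verified by exhaustive search over 4-colourings of [1, 76].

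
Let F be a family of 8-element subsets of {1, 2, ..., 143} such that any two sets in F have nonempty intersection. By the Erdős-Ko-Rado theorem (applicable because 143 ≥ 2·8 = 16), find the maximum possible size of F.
max |F| = C(142, 7) = 198773423848

Erdős-Ko-Rado (1961): when n ≥ 2k, max |F| = C(n−1, k−1). The bound is attained by the star {A : i ∈ A} for any fixed i ∈ [n]. Here C(143−1, 8−1) = C(142, 7) = 198773423848.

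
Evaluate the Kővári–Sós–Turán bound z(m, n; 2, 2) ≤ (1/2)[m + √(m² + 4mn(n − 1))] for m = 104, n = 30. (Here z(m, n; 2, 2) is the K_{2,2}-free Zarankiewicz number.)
z(104, 30; 2, 2) ≤ (1/2)[104 + √(104² + 4·104·30·29)] = (1/2)[104 + √372736] = 357.2605

Kővári–Sós–Turán: let r_1, ..., r_104 be the row sums and z = Σ r_i the total number of 1s. Each pair of columns can share at most one row with both entries 1 (else a 2×2 all-ones block appears), so Σ_i C(r_i, 2) ≤ C(30, 2) = 435. By convexity Σ_i C(r_i, 2) ≥ 104·C(z/104, 2) = z(z − 104)/(2·104), giving z² − 104z − 104·30·29 ≤ 0 and hence z ≤ (1/2)[104 + √(10816 + 4·90480)] = (1/2)[104 + √372736] ≈ (1/2)(104 + 610.5211) = 357.2605.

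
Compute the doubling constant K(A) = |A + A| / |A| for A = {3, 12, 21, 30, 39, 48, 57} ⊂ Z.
K = |A + A| / |A| = 13/7

Enumerate A + A = {a + b : a, b ∈ A}. With |A| = 7, there are |A|^2 = 49 ordered sum pairs; collecting distinct values, A + A = {6, 15, 24, 33, 42, 51, 60, 69, 78, 87, 96, 105, 114}, so |A + A| = 13. Thus K = 13/7. Here |A + A| = 2|A| − 1 = 13, the minimum possible — so K = 13/7 is minimal, which holds iff A is an arithmetic progression.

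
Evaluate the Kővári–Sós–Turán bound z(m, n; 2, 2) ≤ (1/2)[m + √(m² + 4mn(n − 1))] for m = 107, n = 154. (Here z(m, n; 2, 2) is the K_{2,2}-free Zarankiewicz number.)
z(107, 154; 2, 2) ≤ (1/2)[107 + √(107² + 4·107·154·153)] = (1/2)[107 + √10095985] = 1642.209

Kővári–Sós–Turán: let r_1, ..., r_107 be the row sums and z = Σ r_i the total number of 1s. Each pair of columns can share at most one row with both entries 1 (else a 2×2 all-ones block appears), so Σ_i C(r_i, 2) ≤ C(154, 2) = 11781. By convexity Σ_i C(r_i, 2) ≥ 107·C(z/107, 2) = z(z − 107)/(2·107), giving z² − 107z − 107·154·153 ≤ 0 and hence z ≤ (1/2)[107 + √(11449 + 4·2521134)] = (1/2)[107 + √10095985] ≈ (1/2)(107 + 3177.418) = 1642.209.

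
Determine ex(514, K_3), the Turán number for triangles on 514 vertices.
ex(514, K_3) = ⌊514^2/4⌋ = 66049

Mantel (1907): a triangle-free graph on n vertices has at most ⌊n^2/4⌋ edges, with equality for the complete bipartite graph K_{⌊n/2⌋, ⌈n/2⌉}. For n = 514: ⌊514^2/4⌋ = ⌊264196/4⌋ = 66049. The extremal graph is K_{257, 257}, which has 257·257 = 66049 edges.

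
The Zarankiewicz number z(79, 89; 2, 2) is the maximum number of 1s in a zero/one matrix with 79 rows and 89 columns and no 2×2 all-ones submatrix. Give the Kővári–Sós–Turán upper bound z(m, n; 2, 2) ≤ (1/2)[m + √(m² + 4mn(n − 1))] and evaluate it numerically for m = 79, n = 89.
z(79, 89; 2, 2) ≤ (1/2)[79 + √(79² + 4·79·89·88)] = (1/2)[79 + √2481153] = 827.0838

Kővári–Sós–Turán: let r_1, ..., r_79 be the row sums and z = Σ r_i the total number of 1s. Each pair of columns can share at most one row with both entries 1 (else a 2×2 all-ones block appears), so Σ_i C(r_i, 2) ≤ C(89, 2) = 3916. By convexity Σ_i C(r_i, 2) ≥ 79·C(z/79, 2) = z(z − 79)/(2·79), giving z² − 79z − 79·89·88 ≤ 0 and hence z ≤ (1/2)[79 + √(6241 + 4·618728)] = (1/2)[79 + √2481153] ≈ (1/2)(79 + 1575.1676) = 827.0838.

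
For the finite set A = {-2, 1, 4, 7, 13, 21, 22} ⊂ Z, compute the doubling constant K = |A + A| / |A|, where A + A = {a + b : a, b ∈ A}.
K = |A + A| / |A| = 21/7 = 3

Enumerate A + A = {a + b : a, b ∈ A}. With |A| = 7, there are |A|^2 = 49 ordered sum pairs; collecting distinct values, A + A = {-4, -1, 2, 5, 8, 11, 14, 17, 19, 20, 22, 23, 25, 26, 28, 29, 34, 35, 42, 43, 44}, so |A + A| = 21. Thus K = 21/7 = 3. For comparison, the minimum possible |A + A| over all 7-element sets is 2·7 − 1 = 13 (so min K = 13/7), attained only by arithmetic progressions.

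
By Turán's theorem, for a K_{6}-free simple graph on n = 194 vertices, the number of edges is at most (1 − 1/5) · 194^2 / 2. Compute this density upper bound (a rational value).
Turán density bound = (4/5) · 194^2/2 = 75272/5 ≈ 15054.4

Turán's theorem: ex(n, K_{r+1}) is achieved by the complete r-partite Turán graph T(n, r) with parts as balanced as possible, and is at most (1 − 1/r) · n^2/2. For r = 5, n = 194: the density bound is (4/5) · 37636/2 = 75272/5 ≈ 15054.4. The integer-valued extremum is e(T(194, 5)) = 15054, which is strictly less than the density bound 75272/5 since 5 ∤ 194 (the parts of T(194, 5) cannot all be equal).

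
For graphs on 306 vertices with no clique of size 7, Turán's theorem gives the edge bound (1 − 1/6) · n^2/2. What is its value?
Turán density bound = (5/6) · 306^2/2 = 39015

Turán's theorem: ex(n, K_{r+1}) is achieved by the complete r-partite Turán graph T(n, r) with parts as balanced as possible, and is at most (1 − 1/r) · n^2/2. For r = 6, n = 306: the density bound is (5/6) · 93636/2 = 39015. Since 6 ∣ 306, the Turán graph T(306, 6) has parts of equal size 51, and its edge count e(T(306, 6)) = 39015 attains the density bound exactly.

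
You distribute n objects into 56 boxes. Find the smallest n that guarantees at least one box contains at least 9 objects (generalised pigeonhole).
n = (9 − 1)·56 + 1 = 449

By the generalised pigeonhole principle, to guarantee some box contains ≥ r objects we need more than (r − 1) · k objects total. Threshold: n = (r − 1) · k + 1. With r = 9 and k = 56: n = 8 · 56 + 1 = 448 + 1 = 449. For n = 448 = 8 · 56, we can put exactly 8 objects in every box, avoiding 9 in any single one — so 449 is tight.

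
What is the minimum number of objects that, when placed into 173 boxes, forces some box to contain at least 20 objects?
n = (20 − 1)·173 + 1 = 3288

By the generalised pigeonhole principle, to guarantee some box contains ≥ r objects we need more than (r − 1) · k objects total. Threshold: n = (r − 1) · k + 1. With r = 20 and k = 173: n = 19 · 173 + 1 = 3287 + 1 = 3288. For n = 3287 = 19 · 173, we can put exactly 19 objects in every box, avoiding 20 in any single one — so 3288 is tight.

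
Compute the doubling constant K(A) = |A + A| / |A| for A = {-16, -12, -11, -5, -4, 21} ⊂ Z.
K = |A + A| / |A| = 20/6 = 10/3

Enumerate A + A = {a + b : a, b ∈ A}. With |A| = 6, there are |A|^2 = 36 ordered sum pairs; collecting distinct values, A + A = {-32, -28, -27, -24, -23, -22, -21, -20, -17, -16, -15, -10, -9, -8, 5, 9, 10, 16, 17, 42}, so |A + A| = 20. Thus K = 20/6 = 10/3. For comparison, the minimum possible |A + A| over all 6-element sets is 2·6 − 1 = 11 (so min K = 11/6), attained only by arithmetic progressions.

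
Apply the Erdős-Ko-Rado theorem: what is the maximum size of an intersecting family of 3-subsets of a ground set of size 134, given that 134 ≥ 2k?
max |F| = C(133, 2) = 8778

Erdős-Ko-Rado (1961): when n ≥ 2k, max |F| = C(n−1, k−1). The bound is attained by the star {A : i ∈ A} for any fixed i ∈ [n]. Here C(134−1, 3−1) = C(133, 2) = 8778.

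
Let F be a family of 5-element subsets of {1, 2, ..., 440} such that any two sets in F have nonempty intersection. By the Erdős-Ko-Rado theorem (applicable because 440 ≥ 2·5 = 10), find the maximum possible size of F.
max |F| = C(439, 4) = 1526494751

The Erdős-Ko-Rado theorem states: for n ≥ 2k, an intersecting family of k-subsets of an n-element set has size at most C(n − 1, k − 1), with equality for 'star' families {A ⊆ [n] : |A| = k, i ∈ A} (fix an element i). For n = 440, k = 5: C(439, 4) = 1526494751.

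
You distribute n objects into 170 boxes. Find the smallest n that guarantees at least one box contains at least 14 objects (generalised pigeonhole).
n = (14 − 1)·170 + 1 = 2211

By the generalised pigeonhole principle, to guarantee some box contains ≥ r objects we need more than (r − 1) · k objects total. Threshold: n = (r − 1) · k + 1. With r = 14 and k = 170: n = 13 · 170 + 1 = 2210 + 1 = 2211. For n = 2210 = 13 · 170, we can put exactly 13 objects in every box, avoiding 14 in any single one — so 2211 is tight.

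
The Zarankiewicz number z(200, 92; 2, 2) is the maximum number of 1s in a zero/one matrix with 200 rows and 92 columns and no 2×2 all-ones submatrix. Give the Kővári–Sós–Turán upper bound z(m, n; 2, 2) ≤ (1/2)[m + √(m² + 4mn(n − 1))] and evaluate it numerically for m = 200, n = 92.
z(200, 92; 2, 2) ≤ (1/2)[200 + √(200² + 4·200·92·91)] = (1/2)[200 + √6737600] = 1397.8444

Kővári–Sós–Turán: let r_1, ..., r_200 be the row sums and z = Σ r_i the total number of 1s. Each pair of columns can share at most one row with both entries 1 (else a 2×2 all-ones block appears), so Σ_i C(r_i, 2) ≤ C(92, 2) = 4186. By convexity Σ_i C(r_i, 2) ≥ 200·C(z/200, 2) = z(z − 200)/(2·200), giving z² − 200z − 200·92·91 ≤ 0 and hence z ≤ (1/2)[200 + √(40000 + 4·1674400)] = (1/2)[200 + √6737600] ≈ (1/2)(200 + 2595.6887) = 1397.8444.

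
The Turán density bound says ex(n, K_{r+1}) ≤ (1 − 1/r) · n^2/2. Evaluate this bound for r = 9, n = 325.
Turán density bound = (8/9) · 325^2/2 = 422500/9 ≈ 46944.4444

Turán's theorem: ex(n, K_{r+1}) is achieved by the complete r-partite Turán graph T(n, r) with parts as balanced as possible, and is at most (1 − 1/r) · n^2/2. For r = 9, n = 325: the density bound is (8/9) · 105625/2 = 422500/9 ≈ 46944.4444. The integer-valued extremum is e(T(325, 9)) = 46944, which is strictly less than the density bound 422500/9 since 9 ∤ 325 (the parts of T(325, 9) cannot all be equal).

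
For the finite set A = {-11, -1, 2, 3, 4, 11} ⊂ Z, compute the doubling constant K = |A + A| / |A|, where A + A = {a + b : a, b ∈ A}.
K = |A + A| / |A| = 20/6 = 10/3

Enumerate A + A = {a + b : a, b ∈ A}. With |A| = 6, there are |A|^2 = 36 ordered sum pairs; collecting distinct values, A + A = {-22, -12, -9, -8, -7, -2, 0, 1, 2, 3, 4, 5, 6, 7, 8, 10, 13, 14, 15, 22}, so |A + A| = 20. Thus K = 20/6 = 10/3. For comparison, the minimum possible |A + A| over all 6-element sets is 2·6 − 1 = 11 (so min K = 11/6), attained only by arithmetic progressions.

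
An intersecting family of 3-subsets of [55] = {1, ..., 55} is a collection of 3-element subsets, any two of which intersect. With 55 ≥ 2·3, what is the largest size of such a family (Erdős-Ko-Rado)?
max |F| = C(54, 2) = 1431

Erdős-Ko-Rado (1961): when n ≥ 2k, max |F| = C(n−1, k−1). The bound is attained by the star {A : i ∈ A} for any fixed i ∈ [n]. Here C(55−1, 3−1) = C(54, 2) = 1431.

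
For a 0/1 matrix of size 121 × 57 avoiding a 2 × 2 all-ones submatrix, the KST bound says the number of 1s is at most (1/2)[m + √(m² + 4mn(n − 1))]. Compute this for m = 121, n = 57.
z(121, 57; 2, 2) ≤ (1/2)[121 + √(121² + 4·121·57·56)] = (1/2)[121 + √1559569] = 684.9135

Kővári–Sós–Turán: let r_1, ..., r_121 be the row sums and z = Σ r_i the total number of 1s. Each pair of columns can share at most one row with both entries 1 (else a 2×2 all-ones block appears), so Σ_i C(r_i, 2) ≤ C(57, 2) = 1596. By convexity Σ_i C(r_i, 2) ≥ 121·C(z/121, 2) = z(z − 121)/(2·121), giving z² − 121z − 121·57·56 ≤ 0 and hence z ≤ (1/2)[121 + √(14641 + 4·386232)] = (1/2)[121 + √1559569] ≈ (1/2)(121 + 1248.827) = 684.9135.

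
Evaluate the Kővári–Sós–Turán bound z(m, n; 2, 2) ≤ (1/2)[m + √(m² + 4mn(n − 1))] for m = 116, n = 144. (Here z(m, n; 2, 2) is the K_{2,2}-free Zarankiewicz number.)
z(116, 144; 2, 2) ≤ (1/2)[116 + √(116² + 4·116·144·143)] = (1/2)[116 + √9568144] = 1604.6208

Kővári–Sós–Turán: let r_1, ..., r_116 be the row sums and z = Σ r_i the total number of 1s. Each pair of columns can share at most one row with both entries 1 (else a 2×2 all-ones block appears), so Σ_i C(r_i, 2) ≤ C(144, 2) = 10296. By convexity Σ_i C(r_i, 2) ≥ 116·C(z/116, 2) = z(z − 116)/(2·116), giving z² − 116z − 116·144·143 ≤ 0 and hence z ≤ (1/2)[116 + √(13456 + 4·2388672)] = (1/2)[116 + √9568144] ≈ (1/2)(116 + 3093.2417) = 1604.6208.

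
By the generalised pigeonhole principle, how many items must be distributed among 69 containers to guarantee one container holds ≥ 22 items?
n = (22 − 1)·69 + 1 = 1450

By the generalised pigeonhole principle, to guarantee some box contains ≥ r objects we need more than (r − 1) · k objects total. Threshold: n = (r − 1) · k + 1. With r = 22 and k = 69: n = 21 · 69 + 1 = 1449 + 1 = 1450. For n = 1449 = 21 · 69, we can put exactly 21 objects in every box, avoiding 22 in any single one — so 1450 is tight.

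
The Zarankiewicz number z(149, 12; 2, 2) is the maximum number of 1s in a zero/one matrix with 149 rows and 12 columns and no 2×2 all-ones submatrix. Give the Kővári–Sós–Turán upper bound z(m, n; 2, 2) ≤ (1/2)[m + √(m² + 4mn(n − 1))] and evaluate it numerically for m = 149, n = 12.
z(149, 12; 2, 2) ≤ (1/2)[149 + √(149² + 4·149·12·11)] = (1/2)[149 + √100873] = 233.3026

Kővári–Sós–Turán: let r_1, ..., r_149 be the row sums and z = Σ r_i the total number of 1s. Each pair of columns can share at most one row with both entries 1 (else a 2×2 all-ones block appears), so Σ_i C(r_i, 2) ≤ C(12, 2) = 66. By convexity Σ_i C(r_i, 2) ≥ 149·C(z/149, 2) = z(z − 149)/(2·149), giving z² − 149z − 149·12·11 ≤ 0 and hence z ≤ (1/2)[149 + √(22201 + 4·19668)] = (1/2)[149 + √100873] ≈ (1/2)(149 + 317.6051) = 233.3026.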